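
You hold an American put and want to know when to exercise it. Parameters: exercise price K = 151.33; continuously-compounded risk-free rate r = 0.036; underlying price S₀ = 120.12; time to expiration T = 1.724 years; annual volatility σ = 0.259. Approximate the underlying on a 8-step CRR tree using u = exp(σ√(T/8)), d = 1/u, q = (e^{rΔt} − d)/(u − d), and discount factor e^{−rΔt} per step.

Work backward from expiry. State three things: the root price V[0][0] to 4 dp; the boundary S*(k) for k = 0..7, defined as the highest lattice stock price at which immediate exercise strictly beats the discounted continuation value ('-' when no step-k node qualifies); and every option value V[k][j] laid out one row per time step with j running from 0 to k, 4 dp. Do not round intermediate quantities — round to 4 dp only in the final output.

price = 33.6528
boundary = - 106.5121 94.4457 106.5121 94.4457 106.5121 120.1200 135.4665
tree:
33.6528
44.8179 23.1112
56.8843 32.8012 13.8678
67.5837 44.8179 21.4026 6.6166
77.0710 56.8843 31.7624 11.4691 1.9109
85.4835 67.5837 44.8179 19.3183 3.8692 0.0000
92.9430 77.0710 56.8843 31.2100 7.8345 0.0000 0.0000
99.5574 85.4835 67.5837 44.8179 15.8635 0.0000 0.0000 0.0000
105.4225 92.9430 77.0710 56.8843 31.2100 0.0000 0.0000 0.0000 0.0000

Δt=0.21550, u=1.12776, d=0.88671, q=0.50229, disc=e^(-rΔt)=0.99227
k=8 terminal: V=max(K-S,0) → 105.4225 92.9430 77.0710 56.8843 31.2100 0.0000 0.0000 0.0000 0.0000
k=7: j=0 S=51.7726 intr=99.5574 cont=98.3879 V=99.5574[EX]; j=1 S=65.8465 intr=85.4835 cont=84.3140 V=85.4835[EX]; j=2 S=83.7463 intr=67.5837 cont=66.4142 V=67.5837[EX]; j=3 S=106.5121 intr=44.8179 cont=43.6485 V=44.8179[EX]; j=4 S=135.4665 intr=15.8635 cont=15.4136 V=15.8635[EX]; j=5 S=172.2919 intr=0.0000 cont=0.0000 V=0.0000[hold]; j=6 S=219.1280 intr=0.0000 cont=0.0000 V=0.0000[hold]; j=7 S=278.6960 intr=0.0000 cont=0.0000 V=0.0000[hold]  S*(7)=135.4665
k=6: j=0 S=58.3870 intr=92.9430 cont=91.7735 V=92.9430[EX]; j=1 S=74.2590 intr=77.0710 cont=75.9015 V=77.0710[EX]; j=2 S=94.4457 intr=56.8843 cont=55.7148 V=56.8843[EX]; j=3 S=120.1200 intr=31.2100 cont=30.0405 V=31.2100[EX]; j=4 S=152.7736 intr=0.0000 cont=7.8345 V=7.8345[hold]; j=5 S=194.3038 intr=0.0000 cont=0.0000 V=0.0000[hold]; j=6 S=247.1236 intr=0.0000 cont=0.0000 V=0.0000[hold]  S*(6)=120.1200
k=5: j=0 S=65.8465 intr=85.4835 cont=84.3140 V=85.4835[EX]; j=1 S=83.7463 intr=67.5837 cont=66.4142 V=67.5837[EX]; j=2 S=106.5121 intr=44.8179 cont=43.6485 V=44.8179[EX]; j=3 S=135.4665 intr=15.8635 cont=19.3183 V=19.3183[hold]; j=4 S=172.2919 intr=0.0000 cont=3.8692 V=3.8692[hold]; j=5 S=219.1280 intr=0.0000 cont=0.0000 V=0.0000[hold]  S*(5)=106.5121
k=4: j=0 S=74.2590 intr=77.0710 cont=75.9015 V=77.0710[EX]; j=1 S=94.4457 intr=56.8843 cont=55.7148 V=56.8843[EX]; j=2 S=120.1200 intr=31.2100 cont=31.7624 V=31.7624[hold]; j=3 S=152.7736 intr=0.0000 cont=11.4691 V=11.4691[hold]; j=4 S=194.3038 intr=0.0000 cont=1.9109 V=1.9109[hold]  S*(4)=94.4457
k=3: j=0 S=83.7463 intr=67.5837 cont=66.4142 V=67.5837[EX]; j=1 S=106.5121 intr=44.8179 cont=43.9238 V=44.8179[EX]; j=2 S=135.4665 intr=15.8635 cont=21.4026 V=21.4026[hold]; j=3 S=172.2919 intr=0.0000 cont=6.6166 V=6.6166[hold]  S*(3)=106.5121
k=2: j=0 S=94.4457 intr=56.8843 cont=55.7148 V=56.8843[EX]; j=1 S=120.1200 intr=31.2100 cont=32.8012 V=32.8012[hold]; j=2 S=152.7736 intr=0.0000 cont=13.8678 V=13.8678[hold]  S*(2)=94.4457
k=1: j=0 S=106.5121 intr=44.8179 cont=44.4415 V=44.8179[EX]; j=1 S=135.4665 intr=15.8635 cont=23.1112 V=23.1112[hold]  S*(1)=106.5121
k=0: j=0 S=120.1200 intr=31.2100 cont=33.6528 V=33.6528[hold]  S*(0)=-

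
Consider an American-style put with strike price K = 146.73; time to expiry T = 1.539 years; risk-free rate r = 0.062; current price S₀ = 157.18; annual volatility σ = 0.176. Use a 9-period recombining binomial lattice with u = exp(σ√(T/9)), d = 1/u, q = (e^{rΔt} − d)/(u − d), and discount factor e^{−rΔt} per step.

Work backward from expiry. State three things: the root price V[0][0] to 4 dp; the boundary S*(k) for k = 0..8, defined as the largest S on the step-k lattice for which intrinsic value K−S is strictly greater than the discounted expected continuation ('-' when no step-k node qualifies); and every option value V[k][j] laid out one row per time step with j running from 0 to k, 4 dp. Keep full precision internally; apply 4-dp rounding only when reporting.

price = 4.8044
boundary = - - - 126.3496 117.4805 126.3496 117.4805 126.3496 135.8881
tree:
4.8044
8.0185 2.3193
13.0006 4.1774 0.8738
20.3804 7.3324 1.7276 0.2060
29.2495 12.4681 3.3550 0.4558 0.0097
37.4960 20.3804 6.3626 1.0077 0.0219 0.0000
45.1636 29.2495 11.6732 2.2264 0.0498 0.0000 0.0000
52.2930 37.4960 20.3804 4.9150 0.1131 0.0000 0.0000 0.0000
58.9219 45.1636 29.2495 10.8419 0.2568 0.0000 0.0000 0.0000 0.0000
65.0856 52.2930 37.4960 20.3804 0.5832 0.0000 0.0000 0.0000 0.0000 0.0000

params: Δt=0.17100 u=1.07549 d=0.92981 q=0.55497 e^(-rΔt)=0.98945
t_9 payoffs: 65.0856 52.2930 37.4960 20.3804 0.5832 0.0000 0.0000 0.0000 0.0000 0.0000
t_8: node(8,0) S=87.8081 payoff=58.9219 vs cont=57.3745 → 58.9219 [stop]  node(8,1) S=101.5664 payoff=45.1636 vs cont=43.6162 → 45.1636 [stop]  node(8,2) S=117.4805 payoff=29.2495 vs cont=27.7021 → 29.2495 [stop]  node(8,3) S=135.8881 payoff=10.8419 vs cont=9.2944 → 10.8419 [stop]  node(8,4) S=157.1800 payoff=0.0000 vs cont=0.2568 → 0.2568 [wait]  node(8,5) S=181.8080 payoff=0.0000 vs cont=0.0000 → 0.0000 [wait]  node(8,6) S=210.2949 payoff=0.0000 vs cont=0.0000 → 0.0000 [wait]  node(8,7) S=243.2453 payoff=0.0000 vs cont=0.0000 → 0.0000 [wait]  node(8,8) S=281.3586 payoff=0.0000 vs cont=0.0000 → 0.0000 [wait]  ⇒ S*(8)=135.8881
t_7: node(7,0) S=94.4370 payoff=52.2930 vs cont=50.7456 → 52.2930 [stop]  node(7,1) S=109.2340 payoff=37.4960 vs cont=35.9485 → 37.4960 [stop]  node(7,2) S=126.3496 payoff=20.3804 vs cont=18.8330 → 20.3804 [stop]  node(7,3) S=146.1468 payoff=0.5832 vs cont=4.9150 → 4.9150 [wait]  node(7,4) S=169.0461 payoff=0.0000 vs cont=0.1131 → 0.1131 [wait]  node(7,5) S=195.5334 payoff=0.0000 vs cont=0.0000 → 0.0000 [wait]  node(7,6) S=226.1708 payoff=0.0000 vs cont=0.0000 → 0.0000 [wait]  node(7,7) S=261.6088 payoff=0.0000 vs cont=0.0000 → 0.0000 [wait]  ⇒ S*(7)=126.3496
t_6: node(6,0) S=101.5664 payoff=45.1636 vs cont=43.6162 → 45.1636 [stop]  node(6,1) S=117.4805 payoff=29.2495 vs cont=27.7021 → 29.2495 [stop]  node(6,2) S=135.8881 payoff=10.8419 vs cont=11.6732 → 11.6732 [wait]  node(6,3) S=157.1800 payoff=0.0000 vs cont=2.2264 → 2.2264 [wait]  node(6,4) S=181.8080 payoff=0.0000 vs cont=0.0498 → 0.0498 [wait]  node(6,5) S=210.2949 payoff=0.0000 vs cont=0.0000 → 0.0000 [wait]  node(6,6) S=243.2453 payoff=0.0000 vs cont=0.0000 → 0.0000 [wait]  ⇒ S*(6)=117.4805
t_5: node(5,0) S=109.2340 payoff=37.4960 vs cont=35.9485 → 37.4960 [stop]  node(5,1) S=126.3496 payoff=20.3804 vs cont=19.2895 → 20.3804 [stop]  node(5,2) S=146.1468 payoff=0.5832 vs cont=6.3626 → 6.3626 [wait]  node(5,3) S=169.0461 payoff=0.0000 vs cont=1.0077 → 1.0077 [wait]  node(5,4) S=195.5334 payoff=0.0000 vs cont=0.0219 → 0.0219 [wait]  node(5,5) S=226.1708 payoff=0.0000 vs cont=0.0000 → 0.0000 [wait]  ⇒ S*(5)=126.3496
t_4: node(4,0) S=117.4805 payoff=29.2495 vs cont=27.7021 → 29.2495 [stop]  node(4,1) S=135.8881 payoff=10.8419 vs cont=12.4681 → 12.4681 [wait]  node(4,2) S=157.1800 payoff=0.0000 vs cont=3.3550 → 3.3550 [wait]  node(4,3) S=181.8080 payoff=0.0000 vs cont=0.4558 → 0.4558 [wait]  node(4,4) S=210.2949 payoff=0.0000 vs cont=0.0097 → 0.0097 [wait]  ⇒ S*(4)=117.4805
t_3: node(3,0) S=126.3496 payoff=20.3804 vs cont=19.7260 → 20.3804 [stop]  node(3,1) S=146.1468 payoff=0.5832 vs cont=7.3324 → 7.3324 [wait]  node(3,2) S=169.0461 payoff=0.0000 vs cont=1.7276 → 1.7276 [wait]  node(3,3) S=195.5334 payoff=0.0000 vs cont=0.2060 → 0.2060 [wait]  ⇒ S*(3)=126.3496
t_2: node(2,0) S=135.8881 payoff=10.8419 vs cont=13.0006 → 13.0006 [wait]  node(2,1) S=157.1800 payoff=0.0000 vs cont=4.1774 → 4.1774 [wait]  node(2,2) S=181.8080 payoff=0.0000 vs cont=0.8738 → 0.8738 [wait]  ⇒ S*(2)=-
t_1: node(1,0) S=146.1468 payoff=0.5832 vs cont=8.0185 → 8.0185 [wait]  node(1,1) S=169.0461 payoff=0.0000 vs cont=2.3193 → 2.3193 [wait]  ⇒ S*(1)=-
t_0: node(0,0) S=157.1800 payoff=0.0000 vs cont=4.8044 → 4.8044 [wait]  ⇒ S*(0)=-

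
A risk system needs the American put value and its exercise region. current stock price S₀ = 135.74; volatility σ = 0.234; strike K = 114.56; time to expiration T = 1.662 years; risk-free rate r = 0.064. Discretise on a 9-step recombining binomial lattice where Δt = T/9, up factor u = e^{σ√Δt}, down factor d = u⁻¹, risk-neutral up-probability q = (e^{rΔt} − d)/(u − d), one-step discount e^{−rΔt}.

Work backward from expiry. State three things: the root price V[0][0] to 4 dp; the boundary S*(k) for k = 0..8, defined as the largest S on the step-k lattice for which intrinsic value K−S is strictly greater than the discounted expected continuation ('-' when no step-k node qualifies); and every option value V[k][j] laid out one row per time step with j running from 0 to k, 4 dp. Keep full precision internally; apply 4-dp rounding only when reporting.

params: Δt=0.18467 u=1.10579 d=0.90433 q=0.53390 e^(-rΔt)=0.98825
t_9 payoffs: 59.6479 47.4156 32.4583 14.1691 0.0000 0.0000 0.0000 0.0000 0.0000 0.0000
t_8: node(8,0) S=60.7210 payoff=53.8390 vs cont=52.4930 → 53.8390 [stop]  node(8,1) S=74.2474 payoff=40.3126 vs cont=38.9667 → 40.3126 [stop]  node(8,2) S=90.7869 payoff=23.7731 vs cont=22.4271 → 23.7731 [stop]  node(8,3) S=111.0109 payoff=3.5491 vs cont=6.5266 → 6.5266 [wait]  node(8,4) S=135.7400 payoff=0.0000 vs cont=0.0000 → 0.0000 [wait]  node(8,5) S=165.9778 payoff=0.0000 vs cont=0.0000 → 0.0000 [wait]  node(8,6) S=202.9515 payoff=0.0000 vs cont=0.0000 → 0.0000 [wait]  node(8,7) S=248.1616 payoff=0.0000 vs cont=0.0000 → 0.0000 [wait]  node(8,8) S=303.4428 payoff=0.0000 vs cont=0.0000 → 0.0000 [wait]  ⇒ S*(8)=90.7869
t_7: node(7,0) S=67.1444 payoff=47.4156 vs cont=46.0696 → 47.4156 [stop]  node(7,1) S=82.1017 payoff=32.4583 vs cont=31.1123 → 32.4583 [stop]  node(7,2) S=100.3909 payoff=14.1691 vs cont=14.3941 → 14.3941 [wait]  node(7,3) S=122.7543 payoff=0.0000 vs cont=3.0063 → 3.0063 [wait]  node(7,4) S=150.0994 payoff=0.0000 vs cont=0.0000 → 0.0000 [wait]  node(7,5) S=183.5360 payoff=0.0000 vs cont=0.0000 → 0.0000 [wait]  node(7,6) S=224.4210 payoff=0.0000 vs cont=0.0000 → 0.0000 [wait]  node(7,7) S=274.4137 payoff=0.0000 vs cont=0.0000 → 0.0000 [wait]  ⇒ S*(7)=82.1017
t_6: node(6,0) S=74.2474 payoff=40.3126 vs cont=38.9667 → 40.3126 [stop]  node(6,1) S=90.7869 payoff=23.7731 vs cont=22.5458 → 23.7731 [stop]  node(6,2) S=111.0109 payoff=3.5491 vs cont=8.2165 → 8.2165 [wait]  node(6,3) S=135.7400 payoff=0.0000 vs cont=1.3848 → 1.3848 [wait]  node(6,4) S=165.9778 payoff=0.0000 vs cont=0.0000 → 0.0000 [wait]  node(6,5) S=202.9515 payoff=0.0000 vs cont=0.0000 → 0.0000 [wait]  node(6,6) S=248.1616 payoff=0.0000 vs cont=0.0000 → 0.0000 [wait]  ⇒ S*(6)=90.7869
t_5: node(5,0) S=82.1017 payoff=32.4583 vs cont=31.1123 → 32.4583 [stop]  node(5,1) S=100.3909 payoff=14.1691 vs cont=15.2857 → 15.2857 [wait]  node(5,2) S=122.7543 payoff=0.0000 vs cont=4.5154 → 4.5154 [wait]  node(5,3) S=150.0994 payoff=0.0000 vs cont=0.6379 → 0.6379 [wait]  node(5,4) S=183.5360 payoff=0.0000 vs cont=0.0000 → 0.0000 [wait]  node(5,5) S=224.4210 payoff=0.0000 vs cont=0.0000 → 0.0000 [wait]  ⇒ S*(5)=82.1017
t_4: node(4,0) S=90.7869 payoff=23.7731 vs cont=23.0163 → 23.7731 [stop]  node(4,1) S=111.0109 payoff=3.5491 vs cont=9.4235 → 9.4235 [wait]  node(4,2) S=135.7400 payoff=0.0000 vs cont=2.4165 → 2.4165 [wait]  node(4,3) S=165.9778 payoff=0.0000 vs cont=0.2938 → 0.2938 [wait]  node(4,4) S=202.9515 payoff=0.0000 vs cont=0.0000 → 0.0000 [wait]  ⇒ S*(4)=90.7869
t_3: node(3,0) S=100.3909 payoff=14.1691 vs cont=15.9225 → 15.9225 [wait]  node(3,1) S=122.7543 payoff=0.0000 vs cont=5.6157 → 5.6157 [wait]  node(3,2) S=150.0994 payoff=0.0000 vs cont=1.2681 → 1.2681 [wait]  node(3,3) S=183.5360 payoff=0.0000 vs cont=0.1353 → 0.1353 [wait]  ⇒ S*(3)=-
t_2: node(2,0) S=111.0109 payoff=3.5491 vs cont=10.2973 → 10.2973 [wait]  node(2,1) S=135.7400 payoff=0.0000 vs cont=3.2558 → 3.2558 [wait]  node(2,2) S=165.9778 payoff=0.0000 vs cont=0.6555 → 0.6555 [wait]  ⇒ S*(2)=-
t_1: node(1,0) S=122.7543 payoff=0.0000 vs cont=6.4611 → 6.4611 [wait]  node(1,1) S=150.0994 payoff=0.0000 vs cont=1.8456 → 1.8456 [wait]  ⇒ S*(1)=-
t_0: node(0,0) S=135.7400 payoff=0.0000 vs cont=3.9499 → 3.9499 [wait]  ⇒ S*(0)=-

price = 3.9499
boundary = - - - - 90.7869 82.1017 90.7869 82.1017 90.7869
tree:
3.9499
6.4611 1.8456
10.2973 3.2558 0.6555
15.9225 5.6157 1.2681 0.1353
23.7731 9.4235 2.4165 0.2938 0.0000
32.4583 15.2857 4.5154 0.6379 0.0000 0.0000
40.3126 23.7731 8.2165 1.3848 0.0000 0.0000 0.0000
47.4156 32.4583 14.3941 3.0063 0.0000 0.0000 0.0000 0.0000
53.8390 40.3126 23.7731 6.5266 0.0000 0.0000 0.0000 0.0000 0.0000
59.6479 47.4156 32.4583 14.1691 0.0000 0.0000 0.0000 0.0000 0.0000 0.0000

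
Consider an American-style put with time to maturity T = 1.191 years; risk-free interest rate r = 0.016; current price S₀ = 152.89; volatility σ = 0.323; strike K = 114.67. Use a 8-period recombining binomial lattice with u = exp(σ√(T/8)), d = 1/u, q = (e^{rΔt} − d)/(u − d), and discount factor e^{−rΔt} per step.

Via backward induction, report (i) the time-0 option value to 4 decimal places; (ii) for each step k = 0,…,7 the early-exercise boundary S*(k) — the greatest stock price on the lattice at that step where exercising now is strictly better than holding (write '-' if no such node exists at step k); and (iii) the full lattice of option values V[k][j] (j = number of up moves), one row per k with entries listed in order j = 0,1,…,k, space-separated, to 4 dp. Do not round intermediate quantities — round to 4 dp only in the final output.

params: Δt=0.14888 u=1.13273 d=0.88283 q=0.47843 e^(-rΔt)=0.99762
t_8 payoffs: 58.2570 42.2882 21.7992 0.0000 0.0000 0.0000 0.0000 0.0000 0.0000
t_7: node(7,0) S=63.9005 payoff=50.7695 vs cont=50.4967 → 50.7695 [stop]  node(7,1) S=81.9887 payoff=32.6813 vs cont=32.4084 → 32.6813 [stop]  node(7,2) S=105.1972 payoff=9.4728 vs cont=11.3428 → 11.3428 [wait]  node(7,3) S=134.9752 payoff=0.0000 vs cont=0.0000 → 0.0000 [wait]  node(7,4) S=173.1825 payoff=0.0000 vs cont=0.0000 → 0.0000 [wait]  node(7,5) S=222.2051 payoff=0.0000 vs cont=0.0000 → 0.0000 [wait]  node(7,6) S=285.1044 payoff=0.0000 vs cont=0.0000 → 0.0000 [wait]  node(7,7) S=365.8086 payoff=0.0000 vs cont=0.0000 → 0.0000 [wait]  ⇒ S*(7)=81.9887
t_6: node(6,0) S=72.3818 payoff=42.2882 vs cont=42.0154 → 42.2882 [stop]  node(6,1) S=92.8708 payoff=21.7992 vs cont=22.4189 → 22.4189 [wait]  node(6,2) S=119.1596 payoff=0.0000 vs cont=5.9020 → 5.9020 [wait]  node(6,3) S=152.8900 payoff=0.0000 vs cont=0.0000 → 0.0000 [wait]  node(6,4) S=196.1684 payoff=0.0000 vs cont=0.0000 → 0.0000 [wait]  node(6,5) S=251.6975 payoff=0.0000 vs cont=0.0000 → 0.0000 [wait]  node(6,6) S=322.9453 payoff=0.0000 vs cont=0.0000 → 0.0000 [wait]  ⇒ S*(6)=72.3818
t_5: node(5,0) S=81.9887 payoff=32.6813 vs cont=32.7042 → 32.7042 [wait]  node(5,1) S=105.1972 payoff=9.4728 vs cont=14.4823 → 14.4823 [wait]  node(5,2) S=134.9752 payoff=0.0000 vs cont=3.0710 → 3.0710 [wait]  node(5,3) S=173.1825 payoff=0.0000 vs cont=0.0000 → 0.0000 [wait]  node(5,4) S=222.2051 payoff=0.0000 vs cont=0.0000 → 0.0000 [wait]  node(5,5) S=285.1044 payoff=0.0000 vs cont=0.0000 → 0.0000 [wait]  ⇒ S*(5)=-
t_4: node(4,0) S=92.8708 payoff=21.7992 vs cont=23.9293 → 23.9293 [wait]  node(4,1) S=119.1596 payoff=0.0000 vs cont=9.0014 → 9.0014 [wait]  node(4,2) S=152.8900 payoff=0.0000 vs cont=1.5980 → 1.5980 [wait]  node(4,3) S=196.1684 payoff=0.0000 vs cont=0.0000 → 0.0000 [wait]  node(4,4) S=251.6975 payoff=0.0000 vs cont=0.0000 → 0.0000 [wait]  ⇒ S*(4)=-
t_3: node(3,0) S=105.1972 payoff=9.4728 vs cont=16.7474 → 16.7474 [wait]  node(3,1) S=134.9752 payoff=0.0000 vs cont=5.4464 → 5.4464 [wait]  node(3,2) S=173.1825 payoff=0.0000 vs cont=0.8315 → 0.8315 [wait]  node(3,3) S=222.2051 payoff=0.0000 vs cont=0.0000 → 0.0000 [wait]  ⇒ S*(3)=-
t_2: node(2,0) S=119.1596 payoff=0.0000 vs cont=11.3137 → 11.3137 [wait]  node(2,1) S=152.8900 payoff=0.0000 vs cont=3.2308 → 3.2308 [wait]  node(2,2) S=196.1684 payoff=0.0000 vs cont=0.4326 → 0.4326 [wait]  ⇒ S*(2)=-
t_1: node(1,0) S=134.9752 payoff=0.0000 vs cont=7.4289 → 7.4289 [wait]  node(1,1) S=173.1825 payoff=0.0000 vs cont=1.8876 → 1.8876 [wait]  ⇒ S*(1)=-
t_0: node(0,0) S=152.8900 payoff=0.0000 vs cont=4.7664 → 4.7664 [wait]  ⇒ S*(0)=-

price = 4.7664
boundary = - - - - - - 72.3818 81.9887
tree:
4.7664
7.4289 1.8876
11.3137 3.2308 0.4326
16.7474 5.4464 0.8315 0.0000
23.9293 9.0014 1.5980 0.0000 0.0000
32.7042 14.4823 3.0710 0.0000 0.0000 0.0000
42.2882 22.4189 5.9020 0.0000 0.0000 0.0000 0.0000
50.7695 32.6813 11.3428 0.0000 0.0000 0.0000 0.0000 0.0000
58.2570 42.2882 21.7992 0.0000 0.0000 0.0000 0.0000 0.0000 0.0000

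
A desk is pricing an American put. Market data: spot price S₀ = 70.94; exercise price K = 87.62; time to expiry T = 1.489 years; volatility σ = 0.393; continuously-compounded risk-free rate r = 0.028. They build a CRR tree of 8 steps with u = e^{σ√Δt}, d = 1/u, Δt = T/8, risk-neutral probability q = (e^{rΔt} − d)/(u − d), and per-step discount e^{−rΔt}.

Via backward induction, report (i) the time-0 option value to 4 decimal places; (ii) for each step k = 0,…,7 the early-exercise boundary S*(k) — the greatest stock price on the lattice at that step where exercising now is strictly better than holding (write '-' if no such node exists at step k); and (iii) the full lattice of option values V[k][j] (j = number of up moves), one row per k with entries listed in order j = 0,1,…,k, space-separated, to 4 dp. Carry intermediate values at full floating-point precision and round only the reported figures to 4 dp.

price = 23.1472
boundary = - - - 42.6568 50.5386 42.6568 50.5386 59.8766
tree:
23.1472
29.8247 15.9645
37.2378 21.8963 9.5331
44.9632 29.0435 14.1765 4.4660
51.6157 37.0814 20.4105 7.3887 1.2596
57.2307 44.9632 28.2189 11.9379 2.4028 0.0000
61.9701 51.6157 37.0814 18.6582 4.5836 0.0000 0.0000
65.9703 57.2307 44.9632 27.7434 8.7439 0.0000 0.0000 0.0000
69.3467 61.9701 51.6157 37.0814 16.6800 0.0000 0.0000 0.0000 0.0000

Δt=0.18613  u=1.18477  d=0.84405  q=0.47305  discount=0.99480
step 8 (expiry): payoffs max(K−S,0) = 69.3467 61.9701 51.6157 37.0814 16.6800 0.0000 0.0000 0.0000 0.0000
step 7: (k=7,j=0): S=21.6497, (K−S)⁺=65.9703, hold=65.5148 ⇒ V=65.9703 exercise | (k=7,j=1): S=30.3893, (K−S)⁺=57.2307, hold=56.7753 ⇒ V=57.2307 exercise | (k=7,j=2): S=42.6568, (K−S)⁺=44.9632, hold=44.5077 ⇒ V=44.9632 exercise | (k=7,j=3): S=59.8766, (K−S)⁺=27.7434, hold=27.2880 ⇒ V=27.7434 exercise | (k=7,j=4): S=84.0476, (K−S)⁺=3.5724, hold=8.7439 ⇒ V=8.7439 continue | (k=7,j=5): S=117.9760, (K−S)⁺=0.0000, hold=0.0000 ⇒ V=0.0000 continue | (k=7,j=6): S=165.6006, (K−S)⁺=0.0000, hold=0.0000 ⇒ V=0.0000 continue | (k=7,j=7): S=232.4503, (K−S)⁺=0.0000, hold=0.0000 ⇒ V=0.0000 continue  boundary S*=59.8766
step 6: (k=6,j=0): S=25.6499, (K−S)⁺=61.9701, hold=61.5146 ⇒ V=61.9701 exercise | (k=6,j=1): S=36.0043, (K−S)⁺=51.6157, hold=51.1602 ⇒ V=51.6157 exercise | (k=6,j=2): S=50.5386, (K−S)⁺=37.0814, hold=36.6260 ⇒ V=37.0814 exercise | (k=6,j=3): S=70.9400, (K−S)⁺=16.6800, hold=18.6582 ⇒ V=18.6582 continue | (k=6,j=4): S=99.5771, (K−S)⁺=0.0000, hold=4.5836 ⇒ V=4.5836 continue | (k=6,j=5): S=139.7744, (K−S)⁺=0.0000, hold=0.0000 ⇒ V=0.0000 continue | (k=6,j=6): S=196.1987, (K−S)⁺=0.0000, hold=0.0000 ⇒ V=0.0000 continue  boundary S*=50.5386
step 5: (k=5,j=0): S=30.3893, (K−S)⁺=57.2307, hold=56.7753 ⇒ V=57.2307 exercise | (k=5,j=1): S=42.6568, (K−S)⁺=44.9632, hold=44.5077 ⇒ V=44.9632 exercise | (k=5,j=2): S=59.8766, (K−S)⁺=27.7434, hold=28.2189 ⇒ V=28.2189 continue | (k=5,j=3): S=84.0476, (K−S)⁺=3.5724, hold=11.9379 ⇒ V=11.9379 continue | (k=5,j=4): S=117.9760, (K−S)⁺=0.0000, hold=2.4028 ⇒ V=2.4028 continue | (k=5,j=5): S=165.6006, (K−S)⁺=0.0000, hold=0.0000 ⇒ V=0.0000 continue  boundary S*=42.6568
step 4: (k=4,j=0): S=36.0043, (K−S)⁺=51.6157, hold=51.1602 ⇒ V=51.6157 exercise | (k=4,j=1): S=50.5386, (K−S)⁺=37.0814, hold=36.8497 ⇒ V=37.0814 exercise | (k=4,j=2): S=70.9400, (K−S)⁺=16.6800, hold=20.4105 ⇒ V=20.4105 continue | (k=4,j=3): S=99.5771, (K−S)⁺=0.0000, hold=7.3887 ⇒ V=7.3887 continue | (k=4,j=4): S=139.7744, (K−S)⁺=0.0000, hold=1.2596 ⇒ V=1.2596 continue  boundary S*=50.5386
step 3: (k=3,j=0): S=42.6568, (K−S)⁺=44.9632, hold=44.5077 ⇒ V=44.9632 exercise | (k=3,j=1): S=59.8766, (K−S)⁺=27.7434, hold=29.0435 ⇒ V=29.0435 continue | (k=3,j=2): S=84.0476, (K−S)⁺=3.5724, hold=14.1765 ⇒ V=14.1765 continue | (k=3,j=3): S=117.9760, (K−S)⁺=0.0000, hold=4.4660 ⇒ V=4.4660 continue  boundary S*=42.6568
step 2: (k=2,j=0): S=50.5386, (K−S)⁺=37.0814, hold=37.2378 ⇒ V=37.2378 continue | (k=2,j=1): S=70.9400, (K−S)⁺=16.6800, hold=21.8963 ⇒ V=21.8963 continue | (k=2,j=2): S=99.5771, (K−S)⁺=0.0000, hold=9.5331 ⇒ V=9.5331 continue  boundary S*=-
step 1: (k=1,j=0): S=59.8766, (K−S)⁺=27.7434, hold=29.8247 ⇒ V=29.8247 continue | (k=1,j=1): S=84.0476, (K−S)⁺=3.5724, hold=15.9645 ⇒ V=15.9645 continue  boundary S*=-
step 0: (k=0,j=0): S=70.9400, (K−S)⁺=16.6800, hold=23.1472 ⇒ V=23.1472 continue  boundary S*=-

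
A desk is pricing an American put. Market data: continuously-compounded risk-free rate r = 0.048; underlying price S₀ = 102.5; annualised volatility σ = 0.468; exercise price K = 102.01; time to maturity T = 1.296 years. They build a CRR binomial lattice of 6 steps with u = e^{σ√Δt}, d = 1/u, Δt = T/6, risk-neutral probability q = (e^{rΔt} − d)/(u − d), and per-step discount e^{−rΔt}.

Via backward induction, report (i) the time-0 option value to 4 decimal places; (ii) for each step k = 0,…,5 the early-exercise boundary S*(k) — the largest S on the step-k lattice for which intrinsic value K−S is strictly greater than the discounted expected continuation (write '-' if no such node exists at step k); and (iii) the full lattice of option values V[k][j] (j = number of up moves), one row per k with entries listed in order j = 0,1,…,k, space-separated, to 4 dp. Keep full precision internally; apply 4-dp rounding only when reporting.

params: Δt=0.21600 u=1.24297 d=0.80452 q=0.46961 e^(-rΔt)=0.98969
t_6 payoffs: 74.2159 59.0686 35.6663 0.0000 0.0000 0.0000 0.0000
t_5: node(5,0) S=34.5473 payoff=67.4627 vs cont=66.4105 → 67.4627 [stop]  node(5,1) S=53.3750 payoff=48.6350 vs cont=47.5828 → 48.6350 [stop]  node(5,2) S=82.4635 payoff=19.5465 vs cont=18.7220 → 19.5465 [stop]  node(5,3) S=127.4048 payoff=0.0000 vs cont=0.0000 → 0.0000 [wait]  node(5,4) S=196.8384 payoff=0.0000 vs cont=0.0000 → 0.0000 [wait]  node(5,5) S=304.1121 payoff=0.0000 vs cont=0.0000 → 0.0000 [wait]  ⇒ S*(5)=82.4635
t_4: node(4,0) S=42.9414 payoff=59.0686 vs cont=58.0164 → 59.0686 [stop]  node(4,1) S=66.3437 payoff=35.6663 vs cont=34.6141 → 35.6663 [stop]  node(4,2) S=102.5000 payoff=0.0000 vs cont=10.2604 → 10.2604 [wait]  node(4,3) S=158.3608 payoff=0.0000 vs cont=0.0000 → 0.0000 [wait]  node(4,4) S=244.6650 payoff=0.0000 vs cont=0.0000 → 0.0000 [wait]  ⇒ S*(4)=66.3437
t_3: node(3,0) S=53.3750 payoff=48.6350 vs cont=47.5828 → 48.6350 [stop]  node(3,1) S=82.4635 payoff=19.5465 vs cont=23.4907 → 23.4907 [wait]  node(3,2) S=127.4048 payoff=0.0000 vs cont=5.3859 → 5.3859 [wait]  node(3,3) S=196.8384 payoff=0.0000 vs cont=0.0000 → 0.0000 [wait]  ⇒ S*(3)=53.3750
t_2: node(2,0) S=66.3437 payoff=35.6663 vs cont=36.4472 → 36.4472 [wait]  node(2,1) S=102.5000 payoff=0.0000 vs cont=14.8340 → 14.8340 [wait]  node(2,2) S=158.3608 payoff=0.0000 vs cont=2.8272 → 2.8272 [wait]  ⇒ S*(2)=-
t_1: node(1,0) S=82.4635 payoff=19.5465 vs cont=26.0262 → 26.0262 [wait]  node(1,1) S=127.4048 payoff=0.0000 vs cont=9.1007 → 9.1007 [wait]  ⇒ S*(1)=-
t_0: node(0,0) S=102.5000 payoff=0.0000 vs cont=17.8914 → 17.8914 [wait]  ⇒ S*(0)=-

price = 17.8914
boundary = - - - 53.3750 66.3437 82.4635
tree:
17.8914
26.0262 9.1007
36.4472 14.8340 2.8272
48.6350 23.4907 5.3859 0.0000
59.0686 35.6663 10.2604 0.0000 0.0000
67.4627 48.6350 19.5465 0.0000 0.0000 0.0000
74.2159 59.0686 35.6663 0.0000 0.0000 0.0000 0.0000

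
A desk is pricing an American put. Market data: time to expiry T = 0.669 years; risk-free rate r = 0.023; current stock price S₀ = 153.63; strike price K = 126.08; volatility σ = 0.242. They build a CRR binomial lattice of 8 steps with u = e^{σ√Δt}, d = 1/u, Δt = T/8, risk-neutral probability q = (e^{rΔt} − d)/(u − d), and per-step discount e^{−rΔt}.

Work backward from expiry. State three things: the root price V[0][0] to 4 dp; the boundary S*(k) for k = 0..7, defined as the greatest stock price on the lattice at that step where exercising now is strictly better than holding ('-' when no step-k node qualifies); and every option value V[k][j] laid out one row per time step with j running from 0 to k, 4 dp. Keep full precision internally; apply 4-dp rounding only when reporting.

Δt=0.08363, u=1.07249, d=0.93241, q=0.49626, disc=e^(-rΔt)=0.99808
k=8 terminal: V=max(K-S,0) → 38.3122 25.1267 9.9604 0.0000 0.0000 0.0000 0.0000 0.0000 0.0000
k=7: j=0 S=94.1300 intr=31.9500 cont=31.7078 V=31.9500[EX]; j=1 S=108.2712 intr=17.8088 cont=17.5665 V=17.8088[EX]; j=2 S=124.5370 intr=1.5430 cont=5.0078 V=5.0078[hold]; j=3 S=143.2463 intr=0.0000 cont=0.0000 V=0.0000[hold]; j=4 S=164.7664 intr=0.0000 cont=0.0000 V=0.0000[hold]; j=5 S=189.5195 intr=0.0000 cont=0.0000 V=0.0000[hold]; j=6 S=217.9912 intr=0.0000 cont=0.0000 V=0.0000[hold]; j=7 S=250.7403 intr=0.0000 cont=0.0000 V=0.0000[hold]  S*(7)=108.2712
k=6: j=0 S=100.9533 intr=25.1267 cont=24.8844 V=25.1267[EX]; j=1 S=116.1196 intr=9.9604 cont=11.4342 V=11.4342[hold]; j=2 S=133.5644 intr=0.0000 cont=2.5178 V=2.5178[hold]; j=3 S=153.6300 intr=0.0000 cont=0.0000 V=0.0000[hold]; j=4 S=176.7100 intr=0.0000 cont=0.0000 V=0.0000[hold]; j=5 S=203.2574 intr=0.0000 cont=0.0000 V=0.0000[hold]; j=6 S=233.7930 intr=0.0000 cont=0.0000 V=0.0000[hold]  S*(6)=100.9533
k=5: j=0 S=108.2712 intr=17.8088 cont=18.2965 V=18.2965[hold]; j=1 S=124.5370 intr=1.5430 cont=6.9959 V=6.9959[hold]; j=2 S=143.2463 intr=0.0000 cont=1.2659 V=1.2659[hold]; j=3 S=164.7664 intr=0.0000 cont=0.0000 V=0.0000[hold]; j=4 S=189.5195 intr=0.0000 cont=0.0000 V=0.0000[hold]; j=5 S=217.9912 intr=0.0000 cont=0.0000 V=0.0000[hold]  S*(5)=-
k=4: j=0 S=116.1196 intr=9.9604 cont=12.6642 V=12.6642[hold]; j=1 S=133.5644 intr=0.0000 cont=4.1444 V=4.1444[hold]; j=2 S=153.6300 intr=0.0000 cont=0.6365 V=0.6365[hold]; j=3 S=176.7100 intr=0.0000 cont=0.0000 V=0.0000[hold]; j=4 S=203.2574 intr=0.0000 cont=0.0000 V=0.0000[hold]  S*(4)=-
k=3: j=0 S=124.5370 intr=1.5430 cont=8.4200 V=8.4200[hold]; j=1 S=143.2463 intr=0.0000 cont=2.3989 V=2.3989[hold]; j=2 S=164.7664 intr=0.0000 cont=0.3200 V=0.3200[hold]; j=3 S=189.5195 intr=0.0000 cont=0.0000 V=0.0000[hold]  S*(3)=-
k=2: j=0 S=133.5644 intr=0.0000 cont=5.4216 V=5.4216[hold]; j=1 S=153.6300 intr=0.0000 cont=1.3646 V=1.3646[hold]; j=2 S=176.7100 intr=0.0000 cont=0.1609 V=0.1609[hold]  S*(2)=-
k=1: j=0 S=143.2463 intr=0.0000 cont=3.4017 V=3.4017[hold]; j=1 S=164.7664 intr=0.0000 cont=0.7658 V=0.7658[hold]  S*(1)=-
k=0: j=0 S=153.6300 intr=0.0000 cont=2.0896 V=2.0896[hold]  S*(0)=-

price = 2.0896
boundary = - - - - - - 100.9533 108.2712
tree:
2.0896
3.4017 0.7658
5.4216 1.3646 0.1609
8.4200 2.3989 0.3200 0.0000
12.6642 4.1444 0.6365 0.0000 0.0000
18.2965 6.9959 1.2659 0.0000 0.0000 0.0000
25.1267 11.4342 2.5178 0.0000 0.0000 0.0000 0.0000
31.9500 17.8088 5.0078 0.0000 0.0000 0.0000 0.0000 0.0000
38.3122 25.1267 9.9604 0.0000 0.0000 0.0000 0.0000 0.0000 0.0000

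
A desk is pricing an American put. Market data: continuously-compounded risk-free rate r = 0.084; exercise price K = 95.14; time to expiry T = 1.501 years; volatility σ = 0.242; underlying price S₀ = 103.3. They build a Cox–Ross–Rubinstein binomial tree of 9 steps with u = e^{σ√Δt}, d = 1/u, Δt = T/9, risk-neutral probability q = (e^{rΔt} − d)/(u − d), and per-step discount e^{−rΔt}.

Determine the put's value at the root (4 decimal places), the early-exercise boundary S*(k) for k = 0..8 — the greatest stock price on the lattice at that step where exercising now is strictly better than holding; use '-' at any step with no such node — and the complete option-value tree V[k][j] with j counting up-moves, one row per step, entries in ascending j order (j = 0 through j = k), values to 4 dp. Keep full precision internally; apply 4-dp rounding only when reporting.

Δt=0.16678  u=1.10388  d=0.90590  q=0.54657  discount=0.98609
step 9 (expiry): payoffs max(K−S,0) = 52.6964 43.4205 32.1175 18.3442 1.5608 0.0000 0.0000 0.0000 0.0000 0.0000
step 8: (k=8,j=0): S=46.8525, (K−S)⁺=48.2875, hold=46.9639 ⇒ V=48.2875 exercise | (k=8,j=1): S=57.0920, (K−S)⁺=38.0480, hold=36.7245 ⇒ V=38.0480 exercise | (k=8,j=2): S=69.5692, (K−S)⁺=25.5708, hold=24.2473 ⇒ V=25.5708 exercise | (k=8,j=3): S=84.7732, (K−S)⁺=10.3668, hold=9.0433 ⇒ V=10.3668 exercise | (k=8,j=4): S=103.3000, (K−S)⁺=0.0000, hold=0.6979 ⇒ V=0.6979 continue | (k=8,j=5): S=125.8758, (K−S)⁺=0.0000, hold=0.0000 ⇒ V=0.0000 continue | (k=8,j=6): S=153.3854, (K−S)⁺=0.0000, hold=0.0000 ⇒ V=0.0000 continue | (k=8,j=7): S=186.9071, (K−S)⁺=0.0000, hold=0.0000 ⇒ V=0.0000 continue | (k=8,j=8): S=227.7548, (K−S)⁺=0.0000, hold=0.0000 ⇒ V=0.0000 continue  boundary S*=84.7732
step 7: (k=7,j=0): S=51.7195, (K−S)⁺=43.4205, hold=42.0970 ⇒ V=43.4205 exercise | (k=7,j=1): S=63.0225, (K−S)⁺=32.1175, hold=30.7939 ⇒ V=32.1175 exercise | (k=7,j=2): S=76.7958, (K−S)⁺=18.3442, hold=17.0206 ⇒ V=18.3442 exercise | (k=7,j=3): S=93.5792, (K−S)⁺=1.5608, hold=5.0113 ⇒ V=5.0113 continue | (k=7,j=4): S=114.0305, (K−S)⁺=0.0000, hold=0.3120 ⇒ V=0.3120 continue | (k=7,j=5): S=138.9514, (K−S)⁺=0.0000, hold=0.0000 ⇒ V=0.0000 continue | (k=7,j=6): S=169.3186, (K−S)⁺=0.0000, hold=0.0000 ⇒ V=0.0000 continue | (k=7,j=7): S=206.3225, (K−S)⁺=0.0000, hold=0.0000 ⇒ V=0.0000 continue  boundary S*=76.7958
step 6: (k=6,j=0): S=57.0920, (K−S)⁺=38.0480, hold=36.7245 ⇒ V=38.0480 exercise | (k=6,j=1): S=69.5692, (K−S)⁺=25.5708, hold=24.2473 ⇒ V=25.5708 exercise | (k=6,j=2): S=84.7732, (K−S)⁺=10.3668, hold=10.9030 ⇒ V=10.9030 continue | (k=6,j=3): S=103.3000, (K−S)⁺=0.0000, hold=2.4088 ⇒ V=2.4088 continue | (k=6,j=4): S=125.8758, (K−S)⁺=0.0000, hold=0.1395 ⇒ V=0.1395 continue | (k=6,j=5): S=153.3854, (K−S)⁺=0.0000, hold=0.0000 ⇒ V=0.0000 continue | (k=6,j=6): S=186.9071, (K−S)⁺=0.0000, hold=0.0000 ⇒ V=0.0000 continue  boundary S*=69.5692
step 5: (k=5,j=0): S=63.0225, (K−S)⁺=32.1175, hold=30.7939 ⇒ V=32.1175 exercise | (k=5,j=1): S=76.7958, (K−S)⁺=18.3442, hold=17.3096 ⇒ V=18.3442 exercise | (k=5,j=2): S=93.5792, (K−S)⁺=1.5608, hold=6.1732 ⇒ V=6.1732 continue | (k=5,j=3): S=114.0305, (K−S)⁺=0.0000, hold=1.1522 ⇒ V=1.1522 continue | (k=5,j=4): S=138.9514, (K−S)⁺=0.0000, hold=0.0624 ⇒ V=0.0624 continue | (k=5,j=5): S=169.3186, (K−S)⁺=0.0000, hold=0.0000 ⇒ V=0.0000 continue  boundary S*=76.7958
step 4: (k=4,j=0): S=69.5692, (K−S)⁺=25.5708, hold=24.2473 ⇒ V=25.5708 exercise | (k=4,j=1): S=84.7732, (K−S)⁺=10.3668, hold=11.5292 ⇒ V=11.5292 continue | (k=4,j=2): S=103.3000, (K−S)⁺=0.0000, hold=3.3812 ⇒ V=3.3812 continue | (k=4,j=3): S=125.8758, (K−S)⁺=0.0000, hold=0.5488 ⇒ V=0.5488 continue | (k=4,j=4): S=153.3854, (K−S)⁺=0.0000, hold=0.0279 ⇒ V=0.0279 continue  boundary S*=69.5692
step 3: (k=3,j=0): S=76.7958, (K−S)⁺=18.3442, hold=17.6471 ⇒ V=18.3442 exercise | (k=3,j=1): S=93.5792, (K−S)⁺=1.5608, hold=6.9773 ⇒ V=6.9773 continue | (k=3,j=2): S=114.0305, (K−S)⁺=0.0000, hold=1.8076 ⇒ V=1.8076 continue | (k=3,j=3): S=138.9514, (K−S)⁺=0.0000, hold=0.2604 ⇒ V=0.2604 continue  boundary S*=76.7958
step 2: (k=2,j=0): S=84.7732, (K−S)⁺=10.3668, hold=11.9626 ⇒ V=11.9626 continue | (k=2,j=1): S=103.3000, (K−S)⁺=0.0000, hold=4.0939 ⇒ V=4.0939 continue | (k=2,j=2): S=125.8758, (K−S)⁺=0.0000, hold=0.9486 ⇒ V=0.9486 continue  boundary S*=-
step 1: (k=1,j=0): S=93.5792, (K−S)⁺=1.5608, hold=7.5552 ⇒ V=7.5552 continue | (k=1,j=1): S=114.0305, (K−S)⁺=0.0000, hold=2.3417 ⇒ V=2.3417 continue  boundary S*=-
step 0: (k=0,j=0): S=103.3000, (K−S)⁺=0.0000, hold=4.6402 ⇒ V=4.6402 continue  boundary S*=-

price = 4.6402
boundary = - - - 76.7958 69.5692 76.7958 69.5692 76.7958 84.7732
tree:
4.6402
7.5552 2.3417
11.9626 4.0939 0.9486
18.3442 6.9773 1.8076 0.2604
25.5708 11.5292 3.3812 0.5488 0.0279
32.1175 18.3442 6.1732 1.1522 0.0624 0.0000
38.0480 25.5708 10.9030 2.4088 0.1395 0.0000 0.0000
43.4205 32.1175 18.3442 5.0113 0.3120 0.0000 0.0000 0.0000
48.2875 38.0480 25.5708 10.3668 0.6979 0.0000 0.0000 0.0000 0.0000
52.6964 43.4205 32.1175 18.3442 1.5608 0.0000 0.0000 0.0000 0.0000 0.0000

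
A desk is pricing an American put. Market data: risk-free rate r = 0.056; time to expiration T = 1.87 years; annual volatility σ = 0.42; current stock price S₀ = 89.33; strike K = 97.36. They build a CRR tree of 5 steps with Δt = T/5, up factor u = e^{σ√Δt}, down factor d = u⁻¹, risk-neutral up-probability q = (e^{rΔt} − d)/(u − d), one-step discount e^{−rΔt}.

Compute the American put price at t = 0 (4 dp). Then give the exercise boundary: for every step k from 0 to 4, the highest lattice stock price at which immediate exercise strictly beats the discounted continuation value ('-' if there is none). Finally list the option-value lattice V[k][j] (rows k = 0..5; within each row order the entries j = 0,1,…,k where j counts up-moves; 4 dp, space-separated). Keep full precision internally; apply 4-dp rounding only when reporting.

Δt=0.37400  u=1.29286  d=0.77348  q=0.47689  discount=0.97927
step 5 (expiry): payoffs max(K−S,0) = 72.6287 56.0222 28.2649 0.0000 0.0000 0.0000
step 4: (k=4,j=0): S=31.9740, (K−S)⁺=65.3860, hold=63.3681 ⇒ V=65.3860 exercise | (k=4,j=1): S=53.4438, (K−S)⁺=43.9162, hold=41.8983 ⇒ V=43.9162 exercise | (k=4,j=2): S=89.3300, (K−S)⁺=8.0300, hold=14.4792 ⇒ V=14.4792 continue | (k=4,j=3): S=149.3129, (K−S)⁺=0.0000, hold=0.0000 ⇒ V=0.0000 continue | (k=4,j=4): S=249.5727, (K−S)⁺=0.0000, hold=0.0000 ⇒ V=0.0000 continue  boundary S*=53.4438
step 3: (k=3,j=0): S=41.3378, (K−S)⁺=56.0222, hold=54.0043 ⇒ V=56.0222 exercise | (k=3,j=1): S=69.0951, (K−S)⁺=28.2649, hold=29.2588 ⇒ V=29.2588 continue | (k=3,j=2): S=115.4908, (K−S)⁺=0.0000, hold=7.4173 ⇒ V=7.4173 continue | (k=3,j=3): S=193.0400, (K−S)⁺=0.0000, hold=0.0000 ⇒ V=0.0000 continue  boundary S*=41.3378
step 2: (k=2,j=0): S=53.4438, (K−S)⁺=43.9162, hold=42.3625 ⇒ V=43.9162 exercise | (k=2,j=1): S=89.3300, (K−S)⁺=8.0300, hold=18.4523 ⇒ V=18.4523 continue | (k=2,j=2): S=149.3129, (K−S)⁺=0.0000, hold=3.7996 ⇒ V=3.7996 continue  boundary S*=53.4438
step 1: (k=1,j=0): S=69.0951, (K−S)⁺=28.2649, hold=31.1142 ⇒ V=31.1142 continue | (k=1,j=1): S=115.4908, (K−S)⁺=0.0000, hold=11.2270 ⇒ V=11.2270 continue  boundary S*=-
step 0: (k=0,j=0): S=89.3300, (K−S)⁺=8.0300, hold=21.1819 ⇒ V=21.1819 continue  boundary S*=-

price = 21.1819
boundary = - - 53.4438 41.3378 53.4438
tree:
21.1819
31.1142 11.2270
43.9162 18.4523 3.7996
56.0222 29.2588 7.4173 0.0000
65.3860 43.9162 14.4792 0.0000 0.0000
72.6287 56.0222 28.2649 0.0000 0.0000 0.0000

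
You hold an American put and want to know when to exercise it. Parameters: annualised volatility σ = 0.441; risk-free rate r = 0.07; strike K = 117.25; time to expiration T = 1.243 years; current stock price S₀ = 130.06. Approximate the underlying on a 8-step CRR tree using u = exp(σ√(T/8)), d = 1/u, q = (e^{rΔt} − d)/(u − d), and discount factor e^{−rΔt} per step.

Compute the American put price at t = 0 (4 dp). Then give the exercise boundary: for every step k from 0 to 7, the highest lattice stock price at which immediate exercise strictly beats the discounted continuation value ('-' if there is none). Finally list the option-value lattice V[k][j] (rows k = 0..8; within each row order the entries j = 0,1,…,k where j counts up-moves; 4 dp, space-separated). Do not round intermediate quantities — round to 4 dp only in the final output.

price = 14.4999
boundary = - - - - 64.8884 77.2078 64.8884 77.2078
tree:
14.4999
21.0291 7.9732
29.5838 12.5230 3.3773
40.1692 19.1385 5.8614 0.8463
52.3616 28.2748 9.9798 1.6708 0.0000
62.7153 40.0422 16.5597 3.2986 0.0000 0.0000
71.4170 52.3616 26.4877 6.5124 0.0000 0.0000 0.0000
78.7302 62.7153 40.0422 12.8573 0.0000 0.0000 0.0000 0.0000
84.8765 71.4170 52.3616 25.3839 0.0000 0.0000 0.0000 0.0000 0.0000

params: Δt=0.15538 u=1.18986 d=0.84044 q=0.48795 e^(-rΔt)=0.98918
t_8 payoffs: 84.8765 71.4170 52.3616 25.3839 0.0000 0.0000 0.0000 0.0000 0.0000
t_7: node(7,0) S=38.5198 payoff=78.7302 vs cont=77.4618 → 78.7302 [stop]  node(7,1) S=54.5347 payoff=62.7153 vs cont=61.4470 → 62.7153 [stop]  node(7,2) S=77.2078 payoff=40.0422 vs cont=38.7739 → 40.0422 [stop]  node(7,3) S=109.3074 payoff=7.9426 vs cont=12.8573 → 12.8573 [wait]  node(7,4) S=154.7526 payoff=0.0000 vs cont=0.0000 → 0.0000 [wait]  node(7,5) S=219.0919 payoff=0.0000 vs cont=0.0000 → 0.0000 [wait]  node(7,6) S=310.1806 payoff=0.0000 vs cont=0.0000 → 0.0000 [wait]  node(7,7) S=439.1400 payoff=0.0000 vs cont=0.0000 → 0.0000 [wait]  ⇒ S*(7)=77.2078
t_6: node(6,0) S=45.8330 payoff=71.4170 vs cont=70.1486 → 71.4170 [stop]  node(6,1) S=64.8884 payoff=52.3616 vs cont=51.0933 → 52.3616 [stop]  node(6,2) S=91.8661 payoff=25.3839 vs cont=26.4877 → 26.4877 [wait]  node(6,3) S=130.0600 payoff=0.0000 vs cont=6.5124 → 6.5124 [wait]  node(6,4) S=184.1332 payoff=0.0000 vs cont=0.0000 → 0.0000 [wait]  node(6,5) S=260.6877 payoff=0.0000 vs cont=0.0000 → 0.0000 [wait]  node(6,6) S=369.0701 payoff=0.0000 vs cont=0.0000 → 0.0000 [wait]  ⇒ S*(6)=64.8884
t_5: node(5,0) S=54.5347 payoff=62.7153 vs cont=61.4470 → 62.7153 [stop]  node(5,1) S=77.2078 payoff=40.0422 vs cont=39.3066 → 40.0422 [stop]  node(5,2) S=109.3074 payoff=7.9426 vs cont=16.5597 → 16.5597 [wait]  node(5,3) S=154.7526 payoff=0.0000 vs cont=3.2986 → 3.2986 [wait]  node(5,4) S=219.0919 payoff=0.0000 vs cont=0.0000 → 0.0000 [wait]  node(5,5) S=310.1806 payoff=0.0000 vs cont=0.0000 → 0.0000 [wait]  ⇒ S*(5)=77.2078
t_4: node(4,0) S=64.8884 payoff=52.3616 vs cont=51.0933 → 52.3616 [stop]  node(4,1) S=91.8661 payoff=25.3839 vs cont=28.2748 → 28.2748 [wait]  node(4,2) S=130.0600 payoff=0.0000 vs cont=9.9798 → 9.9798 [wait]  node(4,3) S=184.1332 payoff=0.0000 vs cont=1.6708 → 1.6708 [wait]  node(4,4) S=260.6877 payoff=0.0000 vs cont=0.0000 → 0.0000 [wait]  ⇒ S*(4)=64.8884
t_3: node(3,0) S=77.2078 payoff=40.0422 vs cont=40.1692 → 40.1692 [wait]  node(3,1) S=109.3074 payoff=7.9426 vs cont=19.1385 → 19.1385 [wait]  node(3,2) S=154.7526 payoff=0.0000 vs cont=5.8614 → 5.8614 [wait]  node(3,3) S=219.0919 payoff=0.0000 vs cont=0.8463 → 0.8463 [wait]  ⇒ S*(3)=-
t_2: node(2,0) S=91.8661 payoff=25.3839 vs cont=29.5838 → 29.5838 [wait]  node(2,1) S=130.0600 payoff=0.0000 vs cont=12.5230 → 12.5230 [wait]  node(2,2) S=184.1332 payoff=0.0000 vs cont=3.3773 → 3.3773 [wait]  ⇒ S*(2)=-
t_1: node(1,0) S=109.3074 payoff=7.9426 vs cont=21.0291 → 21.0291 [wait]  node(1,1) S=154.7526 payoff=0.0000 vs cont=7.9732 → 7.9732 [wait]  ⇒ S*(1)=-
t_0: node(0,0) S=130.0600 payoff=0.0000 vs cont=14.4999 → 14.4999 [wait]  ⇒ S*(0)=-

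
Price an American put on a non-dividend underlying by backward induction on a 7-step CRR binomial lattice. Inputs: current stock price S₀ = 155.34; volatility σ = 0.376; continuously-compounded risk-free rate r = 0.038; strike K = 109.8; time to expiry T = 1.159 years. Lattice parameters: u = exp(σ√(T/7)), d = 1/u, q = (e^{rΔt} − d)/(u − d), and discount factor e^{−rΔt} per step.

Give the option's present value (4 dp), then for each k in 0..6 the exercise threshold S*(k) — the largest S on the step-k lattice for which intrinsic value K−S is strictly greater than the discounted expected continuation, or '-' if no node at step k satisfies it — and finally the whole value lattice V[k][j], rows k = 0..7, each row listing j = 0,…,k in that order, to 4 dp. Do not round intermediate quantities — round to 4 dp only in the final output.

price = 5.0015
boundary = - - - - - 72.2864 84.2368
tree:
5.0015
7.9295 1.9249
12.2922 3.3517 0.4191
18.5325 5.7567 0.8147 0.0000
26.9748 9.7156 1.5838 0.0000 0.0000
37.5136 16.0186 3.0791 0.0000 0.0000 0.0000
47.7687 25.5632 5.9859 0.0000 0.0000 0.0000 0.0000
56.5689 37.5136 11.6372 0.0000 0.0000 0.0000 0.0000 0.0000

Δt=0.16557, u=1.16532, d=0.85813, q=0.48237, disc=e^(-rΔt)=0.99373
k=7 terminal: V=max(K-S,0) → 56.5689 37.5136 11.6372 0.0000 0.0000 0.0000 0.0000 0.0000
k=6: j=0 S=62.0313 intr=47.7687 cont=47.0800 V=47.7687[EX]; j=1 S=84.2368 intr=25.5632 cont=24.8746 V=25.5632[EX]; j=2 S=114.3912 intr=0.0000 cont=5.9859 V=5.9859[hold]; j=3 S=155.3400 intr=0.0000 cont=0.0000 V=0.0000[hold]; j=4 S=210.9474 intr=0.0000 cont=0.0000 V=0.0000[hold]; j=5 S=286.4606 intr=0.0000 cont=0.0000 V=0.0000[hold]; j=6 S=389.0054 intr=0.0000 cont=0.0000 V=0.0000[hold]  S*(6)=84.2368
k=5: j=0 S=72.2864 intr=37.5136 cont=36.8250 V=37.5136[EX]; j=1 S=98.1628 intr=11.6372 cont=16.0186 V=16.0186[hold]; j=2 S=133.3024 intr=0.0000 cont=3.0791 V=3.0791[hold]; j=3 S=181.0209 intr=0.0000 cont=0.0000 V=0.0000[hold]; j=4 S=245.8213 intr=0.0000 cont=0.0000 V=0.0000[hold]; j=5 S=333.8184 intr=0.0000 cont=0.0000 V=0.0000[hold]  S*(5)=72.2864
k=4: j=0 S=84.2368 intr=25.5632 cont=26.9748 V=26.9748[hold]; j=1 S=114.3912 intr=0.0000 cont=9.7156 V=9.7156[hold]; j=2 S=155.3400 intr=0.0000 cont=1.5838 V=1.5838[hold]; j=3 S=210.9474 intr=0.0000 cont=0.0000 V=0.0000[hold]; j=4 S=286.4606 intr=0.0000 cont=0.0000 V=0.0000[hold]  S*(4)=-
k=3: j=0 S=98.1628 intr=11.6372 cont=18.5325 V=18.5325[hold]; j=1 S=133.3024 intr=0.0000 cont=5.7567 V=5.7567[hold]; j=2 S=181.0209 intr=0.0000 cont=0.8147 V=0.8147[hold]; j=3 S=245.8213 intr=0.0000 cont=0.0000 V=0.0000[hold]  S*(3)=-
k=2: j=0 S=114.3912 intr=0.0000 cont=12.2922 V=12.2922[hold]; j=1 S=155.3400 intr=0.0000 cont=3.3517 V=3.3517[hold]; j=2 S=210.9474 intr=0.0000 cont=0.4191 V=0.4191[hold]  S*(2)=-
k=1: j=0 S=133.3024 intr=0.0000 cont=7.9295 V=7.9295[hold]; j=1 S=181.0209 intr=0.0000 cont=1.9249 V=1.9249[hold]  S*(1)=-
k=0: j=0 S=155.3400 intr=0.0000 cont=5.0015 V=5.0015[hold]  S*(0)=-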